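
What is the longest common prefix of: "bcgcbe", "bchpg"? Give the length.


Words: bcgcbe, bchpg
  Position 0: all 'b' => match
  Position 1: all 'c' => match
  Position 2: ('g', 'h') => mismatch, stop
LCP = "bc" (length 2)

2


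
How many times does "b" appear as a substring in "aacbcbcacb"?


Searching for "b" in "aacbcbcacb"
Scanning each position:
  Position 0: "a" => no
  Position 1: "a" => no
  Position 2: "c" => no
  Position 3: "b" => MATCH
  Position 4: "c" => no
  Position 5: "b" => MATCH
  Position 6: "c" => no
  Position 7: "a" => no
  Position 8: "c" => no
  Position 9: "b" => MATCH
Total occurrences: 3

3


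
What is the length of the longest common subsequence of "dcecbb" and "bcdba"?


LCS of "dcecbb" and "bcdba"
DP table:
           b    c    d    b    a
      0    0    0    0    0    0
  d   0    0    0    1    1    1
  c   0    0    1    1    1    1
  e   0    0    1    1    1    1
  c   0    0    1    1    1    1
  b   0    1    1    1    2    2
  b   0    1    1    1    2    2
LCS length = dp[6][5] = 2

2


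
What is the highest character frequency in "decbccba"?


Input: decbccba
Character counts:
  'a': 1
  'b': 2
  'c': 3
  'd': 1
  'e': 1
Maximum frequency: 3

3


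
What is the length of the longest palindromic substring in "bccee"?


Input: "bccee"
Checking substrings for palindromes:
  [1:3] "cc" (len 2) => palindrome
  [3:5] "ee" (len 2) => palindrome
Longest palindromic substring: "cc" with length 2

2


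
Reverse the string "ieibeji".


Input: ieibeji
Reading characters right to left:
  Position 6: 'i'
  Position 5: 'j'
  Position 4: 'e'
  Position 3: 'b'
  Position 2: 'i'
  Position 1: 'e'
  Position 0: 'i'
Reversed: ijebiei

ijebiei


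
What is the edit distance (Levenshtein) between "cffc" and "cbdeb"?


Computing edit distance: "cffc" -> "cbdeb"
DP table:
           c    b    d    e    b
      0    1    2    3    4    5
  c   1    0    1    2    3    4
  f   2    1    1    2    3    4
  f   3    2    2    2    3    4
  c   4    3    3    3    3    4
Edit distance = dp[4][5] = 4

4


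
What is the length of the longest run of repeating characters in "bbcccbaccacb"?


Input: "bbcccbaccacb"
Scanning for longest run:
  Position 1 ('b'): continues run of 'b', length=2
  Position 2 ('c'): new char, reset run to 1
  Position 3 ('c'): continues run of 'c', length=2
  Position 4 ('c'): continues run of 'c', length=3
  Position 5 ('b'): new char, reset run to 1
  Position 6 ('a'): new char, reset run to 1
  Position 7 ('c'): new char, reset run to 1
  Position 8 ('c'): continues run of 'c', length=2
  Position 9 ('a'): new char, reset run to 1
  Position 10 ('c'): new char, reset run to 1
  Position 11 ('b'): new char, reset run to 1
Longest run: 'c' with length 3

3


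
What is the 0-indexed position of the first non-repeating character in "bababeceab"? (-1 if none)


Input: bababeceab
Character frequencies:
  'a': 3
  'b': 4
  'c': 1
  'e': 2
Scanning left to right for freq == 1:
  Position 0 ('b'): freq=4, skip
  Position 1 ('a'): freq=3, skip
  Position 2 ('b'): freq=4, skip
  Position 3 ('a'): freq=3, skip
  Position 4 ('b'): freq=4, skip
  Position 5 ('e'): freq=2, skip
  Position 6 ('c'): unique! => answer = 6

6


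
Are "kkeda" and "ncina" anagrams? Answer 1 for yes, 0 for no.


Strings: "kkeda", "ncina"
Sorted first:  adekk
Sorted second: acinn
Differ at position 1: 'd' vs 'c' => not anagrams

0


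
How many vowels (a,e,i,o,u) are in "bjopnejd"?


Input: bjopnejd
Checking each character:
  'b' at position 0: consonant
  'j' at position 1: consonant
  'o' at position 2: vowel (running total: 1)
  'p' at position 3: consonant
  'n' at position 4: consonant
  'e' at position 5: vowel (running total: 2)
  'j' at position 6: consonant
  'd' at position 7: consonant
Total vowels: 2

2


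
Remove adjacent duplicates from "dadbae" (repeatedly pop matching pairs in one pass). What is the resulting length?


Input: dadbae
Stack-based adjacent duplicate removal:
  Read 'd': push. Stack: d
  Read 'a': push. Stack: da
  Read 'd': push. Stack: dad
  Read 'b': push. Stack: dadb
  Read 'a': push. Stack: dadba
  Read 'e': push. Stack: dadbae
Final stack: "dadbae" (length 6)

6


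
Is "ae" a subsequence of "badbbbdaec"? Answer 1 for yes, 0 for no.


Check if "ae" is a subsequence of "badbbbdaec"
Greedy scan:
  Position 0 ('b'): no match needed
  Position 1 ('a'): matches sub[0] = 'a'
  Position 2 ('d'): no match needed
  Position 3 ('b'): no match needed
  Position 4 ('b'): no match needed
  Position 5 ('b'): no match needed
  Position 6 ('d'): no match needed
  Position 7 ('a'): no match needed
  Position 8 ('e'): matches sub[1] = 'e'
  Position 9 ('c'): no match needed
All 2 characters matched => is a subsequence

1


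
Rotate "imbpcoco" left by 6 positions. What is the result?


Input: "imbpcoco", rotate left by 6
First 6 characters: "imbpco"
Remaining characters: "co"
Concatenate remaining + first: "co" + "imbpco" = "coimbpco"

coimbpco


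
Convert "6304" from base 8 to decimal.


Input: "6304" in base 8
Positional expansion:
  Digit '6' (value 6) x 8^3 = 3072
  Digit '3' (value 3) x 8^2 = 192
  Digit '0' (value 0) x 8^1 = 0
  Digit '4' (value 4) x 8^0 = 4
Sum = 3268

3268


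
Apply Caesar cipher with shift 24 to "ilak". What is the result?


Caesar cipher: shift "ilak" by 24
  'i' (pos 8) + 24 = pos 6 = 'g'
  'l' (pos 11) + 24 = pos 9 = 'j'
  'a' (pos 0) + 24 = pos 24 = 'y'
  'k' (pos 10) + 24 = pos 8 = 'i'
Result: gjyi

gjyi


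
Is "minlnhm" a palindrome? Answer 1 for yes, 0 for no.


Input: minlnhm
Reversed: mhnlnim
  Compare pos 0 ('m') with pos 6 ('m'): match
  Compare pos 1 ('i') with pos 5 ('h'): MISMATCH
  Compare pos 2 ('n') with pos 4 ('n'): match
Result: not a palindrome

0


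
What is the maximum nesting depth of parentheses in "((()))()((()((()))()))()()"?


Input: "((()))()((()((()))()))()()"
Tracking depth:
  Position 0 '(': depth becomes 1
  Position 1 '(': depth becomes 2
  Position 2 '(': depth becomes 3
  Position 3 ')': depth becomes 2
  Position 4 ')': depth becomes 1
  Position 5 ')': depth becomes 0
  Position 6 '(': depth becomes 1
  Position 7 ')': depth becomes 0
  Position 8 '(': depth becomes 1
  Position 9 '(': depth becomes 2
  Position 10 '(': depth becomes 3
  Position 11 ')': depth becomes 2
  Position 12 '(': depth becomes 3
  Position 13 '(': depth becomes 4
  Position 14 '(': depth becomes 5
  Position 15 ')': depth becomes 4
  Position 16 ')': depth becomes 3
  Position 17 ')': depth becomes 2
  Position 18 '(': depth becomes 3
  Position 19 ')': depth becomes 2
  Position 20 ')': depth becomes 1
  Position 21 ')': depth becomes 0
  Position 22 '(': depth becomes 1
  Position 23 ')': depth becomes 0
  Position 24 '(': depth becomes 1
  Position 25 ')': depth becomes 0
Maximum depth reached: 5

5


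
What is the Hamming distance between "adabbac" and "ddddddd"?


Comparing "adabbac" and "ddddddd" position by position:
  Position 0: 'a' vs 'd' => differ
  Position 1: 'd' vs 'd' => same
  Position 2: 'a' vs 'd' => differ
  Position 3: 'b' vs 'd' => differ
  Position 4: 'b' vs 'd' => differ
  Position 5: 'a' vs 'd' => differ
  Position 6: 'c' vs 'd' => differ
Total differences (Hamming distance): 6

6


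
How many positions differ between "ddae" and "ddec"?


Comparing "ddae" and "ddec" position by position:
  Position 0: 'd' vs 'd' => same
  Position 1: 'd' vs 'd' => same
  Position 2: 'a' vs 'e' => DIFFER
  Position 3: 'e' vs 'c' => DIFFER
Positions that differ: 2

2


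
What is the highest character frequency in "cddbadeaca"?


Input: cddbadeaca
Character counts:
  'a': 3
  'b': 1
  'c': 2
  'd': 3
  'e': 1
Maximum frequency: 3

3


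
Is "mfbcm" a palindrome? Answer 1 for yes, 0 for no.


Input: mfbcm
Reversed: mcbfm
  Compare pos 0 ('m') with pos 4 ('m'): match
  Compare pos 1 ('f') with pos 3 ('c'): MISMATCH
Result: not a palindrome

0


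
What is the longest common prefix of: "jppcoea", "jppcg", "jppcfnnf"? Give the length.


Words: jppcoea, jppcg, jppcfnnf
  Position 0: all 'j' => match
  Position 1: all 'p' => match
  Position 2: all 'p' => match
  Position 3: all 'c' => match
  Position 4: ('o', 'g', 'f') => mismatch, stop
LCP = "jppc" (length 4)

4


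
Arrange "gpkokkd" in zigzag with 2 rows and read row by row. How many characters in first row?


Zigzag "gpkokkd" into 2 rows:
Placing characters:
  'g' => row 0
  'p' => row 1
  'k' => row 0
  'o' => row 1
  'k' => row 0
  'k' => row 1
  'd' => row 0
Rows:
  Row 0: "gkkd"
  Row 1: "pok"
First row length: 4

4


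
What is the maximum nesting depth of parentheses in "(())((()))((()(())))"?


Input: "(())((()))((()(())))"
Tracking depth:
  Position 0 '(': depth becomes 1
  Position 1 '(': depth becomes 2
  Position 2 ')': depth becomes 1
  Position 3 ')': depth becomes 0
  Position 4 '(': depth becomes 1
  Position 5 '(': depth becomes 2
  Position 6 '(': depth becomes 3
  Position 7 ')': depth becomes 2
  Position 8 ')': depth becomes 1
  Position 9 ')': depth becomes 0
  Position 10 '(': depth becomes 1
  Position 11 '(': depth becomes 2
  Position 12 '(': depth becomes 3
  Position 13 ')': depth becomes 2
  Position 14 '(': depth becomes 3
  Position 15 '(': depth becomes 4
  Position 16 ')': depth becomes 3
  Position 17 ')': depth becomes 2
  Position 18 ')': depth becomes 1
  Position 19 ')': depth becomes 0
Maximum depth reached: 4

4


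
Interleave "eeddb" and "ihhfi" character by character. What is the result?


Interleaving "eeddb" and "ihhfi":
  Position 0: 'e' from first, 'i' from second => "ei"
  Position 1: 'e' from first, 'h' from second => "eh"
  Position 2: 'd' from first, 'h' from second => "dh"
  Position 3: 'd' from first, 'f' from second => "df"
  Position 4: 'b' from first, 'i' from second => "bi"
Result: eiehdhdfbi

eiehdhdfbi


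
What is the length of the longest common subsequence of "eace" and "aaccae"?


LCS of "eace" and "aaccae"
DP table:
           a    a    c    c    a    e
      0    0    0    0    0    0    0
  e   0    0    0    0    0    0    1
  a   0    1    1    1    1    1    1
  c   0    1    1    2    2    2    2
  e   0    1    1    2    2    2    3
LCS length = dp[4][6] = 3

3


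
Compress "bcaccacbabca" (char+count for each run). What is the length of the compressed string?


Input: bcaccacbabca
Runs:
  'b' x 1 => "b1"
  'c' x 1 => "c1"
  'a' x 1 => "a1"
  'c' x 2 => "c2"
  'a' x 1 => "a1"
  'c' x 1 => "c1"
  'b' x 1 => "b1"
  'a' x 1 => "a1"
  'b' x 1 => "b1"
  'c' x 1 => "c1"
  'a' x 1 => "a1"
Compressed: "b1c1a1c2a1c1b1a1b1c1a1"
Compressed length: 22

22


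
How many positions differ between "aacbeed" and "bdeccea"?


Comparing "aacbeed" and "bdeccea" position by position:
  Position 0: 'a' vs 'b' => DIFFER
  Position 1: 'a' vs 'd' => DIFFER
  Position 2: 'c' vs 'e' => DIFFER
  Position 3: 'b' vs 'c' => DIFFER
  Position 4: 'e' vs 'c' => DIFFER
  Position 5: 'e' vs 'e' => same
  Position 6: 'd' vs 'a' => DIFFER
Positions that differ: 6

6


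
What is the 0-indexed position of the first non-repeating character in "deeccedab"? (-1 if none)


Input: deeccedab
Character frequencies:
  'a': 1
  'b': 1
  'c': 2
  'd': 2
  'e': 3
Scanning left to right for freq == 1:
  Position 0 ('d'): freq=2, skip
  Position 1 ('e'): freq=3, skip
  Position 2 ('e'): freq=3, skip
  Position 3 ('c'): freq=2, skip
  Position 4 ('c'): freq=2, skip
  Position 5 ('e'): freq=3, skip
  Position 6 ('d'): freq=2, skip
  Position 7 ('a'): unique! => answer = 7

7


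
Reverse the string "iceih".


Input: iceih
Reading characters right to left:
  Position 4: 'h'
  Position 3: 'i'
  Position 2: 'e'
  Position 1: 'c'
  Position 0: 'i'
Reversed: hieci

hieci


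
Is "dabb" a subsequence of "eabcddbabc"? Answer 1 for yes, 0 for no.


Check if "dabb" is a subsequence of "eabcddbabc"
Greedy scan:
  Position 0 ('e'): no match needed
  Position 1 ('a'): no match needed
  Position 2 ('b'): no match needed
  Position 3 ('c'): no match needed
  Position 4 ('d'): matches sub[0] = 'd'
  Position 5 ('d'): no match needed
  Position 6 ('b'): no match needed
  Position 7 ('a'): matches sub[1] = 'a'
  Position 8 ('b'): matches sub[2] = 'b'
  Position 9 ('c'): no match needed
Only matched 3/4 characters => not a subsequence

0


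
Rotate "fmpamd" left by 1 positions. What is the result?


Input: "fmpamd", rotate left by 1
First 1 characters: "f"
Remaining characters: "mpamd"
Concatenate remaining + first: "mpamd" + "f" = "mpamdf"

mpamdf


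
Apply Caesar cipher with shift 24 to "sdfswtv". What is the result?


Caesar cipher: shift "sdfswtv" by 24
  's' (pos 18) + 24 = pos 16 = 'q'
  'd' (pos 3) + 24 = pos 1 = 'b'
  'f' (pos 5) + 24 = pos 3 = 'd'
  's' (pos 18) + 24 = pos 16 = 'q'
  'w' (pos 22) + 24 = pos 20 = 'u'
  't' (pos 19) + 24 = pos 17 = 'r'
  'v' (pos 21) + 24 = pos 19 = 't'
Result: qbdqurt

qbdqurt


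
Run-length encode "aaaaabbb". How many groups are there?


Input: aaaaabbb
Scanning for consecutive runs:
  Group 1: 'a' x 5 (positions 0-4)
  Group 2: 'b' x 3 (positions 5-7)
Total groups: 2

2


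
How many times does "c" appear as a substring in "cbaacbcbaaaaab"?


Searching for "c" in "cbaacbcbaaaaab"
Scanning each position:
  Position 0: "c" => MATCH
  Position 1: "b" => no
  Position 2: "a" => no
  Position 3: "a" => no
  Position 4: "c" => MATCH
  Position 5: "b" => no
  Position 6: "c" => MATCH
  Position 7: "b" => no
  Position 8: "a" => no
  Position 9: "a" => no
  Position 10: "a" => no
  Position 11: "a" => no
  Position 12: "a" => no
  Position 13: "b" => no
Total occurrences: 3

3


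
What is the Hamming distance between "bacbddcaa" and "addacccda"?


Comparing "bacbddcaa" and "addacccda" position by position:
  Position 0: 'b' vs 'a' => differ
  Position 1: 'a' vs 'd' => differ
  Position 2: 'c' vs 'd' => differ
  Position 3: 'b' vs 'a' => differ
  Position 4: 'd' vs 'c' => differ
  Position 5: 'd' vs 'c' => differ
  Position 6: 'c' vs 'c' => same
  Position 7: 'a' vs 'd' => differ
  Position 8: 'a' vs 'a' => same
Total differences (Hamming distance): 7

7


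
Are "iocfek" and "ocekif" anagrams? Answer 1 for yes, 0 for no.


Strings: "iocfek", "ocekif"
Sorted first:  cefiko
Sorted second: cefiko
Sorted forms match => anagrams

1


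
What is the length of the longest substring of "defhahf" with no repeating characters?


Input: "defhahf"
Sliding window (track last position of each char):
  Position 0 ('d'): window [0,0] length 1 -- new best
  Position 1 ('e'): window [0,1] length 2 -- new best
  Position 2 ('f'): window [0,2] length 3 -- new best
  Position 3 ('h'): window [0,3] length 4 -- new best
  Position 4 ('a'): window [0,4] length 5 -- new best
  Position 5 ('h'): repeat (last at 3), move window start to 4
  Position 5 ('h'): window [4,5] length 2
  Position 6 ('f'): window [4,6] length 3
Longest substring with no repeats: "defha" with length 5

5


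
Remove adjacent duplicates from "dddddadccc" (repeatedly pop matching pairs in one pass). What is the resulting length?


Input: dddddadccc
Stack-based adjacent duplicate removal:
  Read 'd': push. Stack: d
  Read 'd': matches stack top 'd' => pop. Stack: (empty)
  Read 'd': push. Stack: d
  Read 'd': matches stack top 'd' => pop. Stack: (empty)
  Read 'd': push. Stack: d
  Read 'a': push. Stack: da
  Read 'd': push. Stack: dad
  Read 'c': push. Stack: dadc
  Read 'c': matches stack top 'c' => pop. Stack: dad
  Read 'c': push. Stack: dadc
Final stack: "dadc" (length 4)

4


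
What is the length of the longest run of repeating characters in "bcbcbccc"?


Input: "bcbcbccc"
Scanning for longest run:
  Position 1 ('c'): new char, reset run to 1
  Position 2 ('b'): new char, reset run to 1
  Position 3 ('c'): new char, reset run to 1
  Position 4 ('b'): new char, reset run to 1
  Position 5 ('c'): new char, reset run to 1
  Position 6 ('c'): continues run of 'c', length=2
  Position 7 ('c'): continues run of 'c', length=3
Longest run: 'c' with length 3

3


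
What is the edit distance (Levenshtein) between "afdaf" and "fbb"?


Computing edit distance: "afdaf" -> "fbb"
DP table:
           f    b    b
      0    1    2    3
  a   1    1    2    3
  f   2    1    2    3
  d   3    2    2    3
  a   4    3    3    3
  f   5    4    4    4
Edit distance = dp[5][3] = 4

4


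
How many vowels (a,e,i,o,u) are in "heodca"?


Input: heodca
Checking each character:
  'h' at position 0: consonant
  'e' at position 1: vowel (running total: 1)
  'o' at position 2: vowel (running total: 2)
  'd' at position 3: consonant
  'c' at position 4: consonant
  'a' at position 5: vowel (running total: 3)
Total vowels: 3

3


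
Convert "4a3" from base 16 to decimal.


Input: "4a3" in base 16
Positional expansion:
  Digit '4' (value 4) x 16^2 = 1024
  Digit 'a' (value 10) x 16^1 = 160
  Digit '3' (value 3) x 16^0 = 3
Sum = 1187

1187


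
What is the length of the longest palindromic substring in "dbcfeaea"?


Input: "dbcfeaea"
Checking substrings for palindromes:
  [4:7] "eae" (len 3) => palindrome
  [5:8] "aea" (len 3) => palindrome
Longest palindromic substring: "eae" with length 3

3


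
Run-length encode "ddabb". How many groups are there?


Input: ddabb
Scanning for consecutive runs:
  Group 1: 'd' x 2 (positions 0-1)
  Group 2: 'a' x 1 (positions 2-2)
  Group 3: 'b' x 2 (positions 3-4)
Total groups: 3

3


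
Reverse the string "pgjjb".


Input: pgjjb
Reading characters right to left:
  Position 4: 'b'
  Position 3: 'j'
  Position 2: 'j'
  Position 1: 'g'
  Position 0: 'p'
Reversed: bjjgp

bjjgp


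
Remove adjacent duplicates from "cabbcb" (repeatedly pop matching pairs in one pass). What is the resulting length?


Input: cabbcb
Stack-based adjacent duplicate removal:
  Read 'c': push. Stack: c
  Read 'a': push. Stack: ca
  Read 'b': push. Stack: cab
  Read 'b': matches stack top 'b' => pop. Stack: ca
  Read 'c': push. Stack: cac
  Read 'b': push. Stack: cacb
Final stack: "cacb" (length 4)

4


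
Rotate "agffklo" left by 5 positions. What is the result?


Input: "agffklo", rotate left by 5
First 5 characters: "agffk"
Remaining characters: "lo"
Concatenate remaining + first: "lo" + "agffk" = "loagffk"

loagffk


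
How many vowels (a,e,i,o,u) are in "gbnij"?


Input: gbnij
Checking each character:
  'g' at position 0: consonant
  'b' at position 1: consonant
  'n' at position 2: consonant
  'i' at position 3: vowel (running total: 1)
  'j' at position 4: consonant
Total vowels: 1

1


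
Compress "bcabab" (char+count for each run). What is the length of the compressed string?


Input: bcabab
Runs:
  'b' x 1 => "b1"
  'c' x 1 => "c1"
  'a' x 1 => "a1"
  'b' x 1 => "b1"
  'a' x 1 => "a1"
  'b' x 1 => "b1"
Compressed: "b1c1a1b1a1b1"
Compressed length: 12

12


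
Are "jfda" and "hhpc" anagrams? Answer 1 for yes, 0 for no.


Strings: "jfda", "hhpc"
Sorted first:  adfj
Sorted second: chhp
Differ at position 0: 'a' vs 'c' => not anagrams

0


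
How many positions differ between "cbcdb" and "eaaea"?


Comparing "cbcdb" and "eaaea" position by position:
  Position 0: 'c' vs 'e' => DIFFER
  Position 1: 'b' vs 'a' => DIFFER
  Position 2: 'c' vs 'a' => DIFFER
  Position 3: 'd' vs 'e' => DIFFER
  Position 4: 'b' vs 'a' => DIFFER
Positions that differ: 5

5


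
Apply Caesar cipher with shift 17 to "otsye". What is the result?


Caesar cipher: shift "otsye" by 17
  'o' (pos 14) + 17 = pos 5 = 'f'
  't' (pos 19) + 17 = pos 10 = 'k'
  's' (pos 18) + 17 = pos 9 = 'j'
  'y' (pos 24) + 17 = pos 15 = 'p'
  'e' (pos 4) + 17 = pos 21 = 'v'
Result: fkjpv

fkjpv


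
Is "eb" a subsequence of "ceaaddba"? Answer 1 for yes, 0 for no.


Check if "eb" is a subsequence of "ceaaddba"
Greedy scan:
  Position 0 ('c'): no match needed
  Position 1 ('e'): matches sub[0] = 'e'
  Position 2 ('a'): no match needed
  Position 3 ('a'): no match needed
  Position 4 ('d'): no match needed
  Position 5 ('d'): no match needed
  Position 6 ('b'): matches sub[1] = 'b'
  Position 7 ('a'): no match needed
All 2 characters matched => is a subsequence

1


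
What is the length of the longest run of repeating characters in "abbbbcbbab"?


Input: "abbbbcbbab"
Scanning for longest run:
  Position 1 ('b'): new char, reset run to 1
  Position 2 ('b'): continues run of 'b', length=2
  Position 3 ('b'): continues run of 'b', length=3
  Position 4 ('b'): continues run of 'b', length=4
  Position 5 ('c'): new char, reset run to 1
  Position 6 ('b'): new char, reset run to 1
  Position 7 ('b'): continues run of 'b', length=2
  Position 8 ('a'): new char, reset run to 1
  Position 9 ('b'): new char, reset run to 1
Longest run: 'b' with length 4

4


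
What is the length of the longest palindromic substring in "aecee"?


Input: "aecee"
Checking substrings for palindromes:
  [1:4] "ece" (len 3) => palindrome
  [3:5] "ee" (len 2) => palindrome
Longest palindromic substring: "ece" with length 3

3


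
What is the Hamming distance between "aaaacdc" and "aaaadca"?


Comparing "aaaacdc" and "aaaadca" position by position:
  Position 0: 'a' vs 'a' => same
  Position 1: 'a' vs 'a' => same
  Position 2: 'a' vs 'a' => same
  Position 3: 'a' vs 'a' => same
  Position 4: 'c' vs 'd' => differ
  Position 5: 'd' vs 'c' => differ
  Position 6: 'c' vs 'a' => differ
Total differences (Hamming distance): 3

3


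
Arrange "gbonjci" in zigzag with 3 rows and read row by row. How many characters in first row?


Zigzag "gbonjci" into 3 rows:
Placing characters:
  'g' => row 0
  'b' => row 1
  'o' => row 2
  'n' => row 1
  'j' => row 0
  'c' => row 1
  'i' => row 2
Rows:
  Row 0: "gj"
  Row 1: "bnc"
  Row 2: "oi"
First row length: 2

2


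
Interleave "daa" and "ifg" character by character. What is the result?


Interleaving "daa" and "ifg":
  Position 0: 'd' from first, 'i' from second => "di"
  Position 1: 'a' from first, 'f' from second => "af"
  Position 2: 'a' from first, 'g' from second => "ag"
Result: diafag

diafag


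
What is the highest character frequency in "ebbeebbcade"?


Input: ebbeebbcade
Character counts:
  'a': 1
  'b': 4
  'c': 1
  'd': 1
  'e': 4
Maximum frequency: 4

4


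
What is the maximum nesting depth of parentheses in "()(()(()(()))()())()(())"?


Input: "()(()(()(()))()())()(())"
Tracking depth:
  Position 0 '(': depth becomes 1
  Position 1 ')': depth becomes 0
  Position 2 '(': depth becomes 1
  Position 3 '(': depth becomes 2
  Position 4 ')': depth becomes 1
  Position 5 '(': depth becomes 2
  Position 6 '(': depth becomes 3
  Position 7 ')': depth becomes 2
  Position 8 '(': depth becomes 3
  Position 9 '(': depth becomes 4
  Position 10 ')': depth becomes 3
  Position 11 ')': depth becomes 2
  Position 12 ')': depth becomes 1
  Position 13 '(': depth becomes 2
  Position 14 ')': depth becomes 1
  Position 15 '(': depth becomes 2
  Position 16 ')': depth becomes 1
  Position 17 ')': depth becomes 0
  Position 18 '(': depth becomes 1
  Position 19 ')': depth becomes 0
  Position 20 '(': depth becomes 1
  Position 21 '(': depth becomes 2
  Position 22 ')': depth becomes 1
  Position 23 ')': depth becomes 0
Maximum depth reached: 4

4


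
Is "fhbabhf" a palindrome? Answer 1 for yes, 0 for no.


Input: fhbabhf
Reversed: fhbabhf
  Compare pos 0 ('f') with pos 6 ('f'): match
  Compare pos 1 ('h') with pos 5 ('h'): match
  Compare pos 2 ('b') with pos 4 ('b'): match
Result: palindrome

1


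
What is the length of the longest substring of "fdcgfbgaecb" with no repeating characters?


Input: "fdcgfbgaecb"
Sliding window (track last position of each char):
  Position 0 ('f'): window [0,0] length 1 -- new best
  Position 1 ('d'): window [0,1] length 2 -- new best
  Position 2 ('c'): window [0,2] length 3 -- new best
  Position 3 ('g'): window [0,3] length 4 -- new best
  Position 4 ('f'): repeat (last at 0), move window start to 1
  Position 4 ('f'): window [1,4] length 4
  Position 5 ('b'): window [1,5] length 5 -- new best
  Position 6 ('g'): repeat (last at 3), move window start to 4
  Position 6 ('g'): window [4,6] length 3
  Position 7 ('a'): window [4,7] length 4
  Position 8 ('e'): window [4,8] length 5
  Position 9 ('c'): window [4,9] length 6 -- new best
  Position 10 ('b'): repeat (last at 5), move window start to 6
  Position 10 ('b'): window [6,10] length 5
Longest substring with no repeats: "fbgaec" with length 6

6


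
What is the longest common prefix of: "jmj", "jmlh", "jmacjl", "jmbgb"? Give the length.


Words: jmj, jmlh, jmacjl, jmbgb
  Position 0: all 'j' => match
  Position 1: all 'm' => match
  Position 2: ('j', 'l', 'a', 'b') => mismatch, stop
LCP = "jm" (length 2)

2


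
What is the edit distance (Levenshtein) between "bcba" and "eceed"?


Computing edit distance: "bcba" -> "eceed"
DP table:
           e    c    e    e    d
      0    1    2    3    4    5
  b   1    1    2    3    4    5
  c   2    2    1    2    3    4
  b   3    3    2    2    3    4
  a   4    4    3    3    3    4
Edit distance = dp[4][5] = 4

4


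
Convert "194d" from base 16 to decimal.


Input: "194d" in base 16
Positional expansion:
  Digit '1' (value 1) x 16^3 = 4096
  Digit '9' (value 9) x 16^2 = 2304
  Digit '4' (value 4) x 16^1 = 64
  Digit 'd' (value 13) x 16^0 = 13
Sum = 6477

6477


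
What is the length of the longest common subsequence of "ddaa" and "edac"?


LCS of "ddaa" and "edac"
DP table:
           e    d    a    c
      0    0    0    0    0
  d   0    0    1    1    1
  d   0    0    1    1    1
  a   0    0    1    2    2
  a   0    0    1    2    2
LCS length = dp[4][4] = 2

2


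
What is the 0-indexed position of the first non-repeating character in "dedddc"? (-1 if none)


Input: dedddc
Character frequencies:
  'c': 1
  'd': 4
  'e': 1
Scanning left to right for freq == 1:
  Position 0 ('d'): freq=4, skip
  Position 1 ('e'): unique! => answer = 1

1


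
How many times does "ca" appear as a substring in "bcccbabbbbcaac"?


Searching for "ca" in "bcccbabbbbcaac"
Scanning each position:
  Position 0: "bc" => no
  Position 1: "cc" => no
  Position 2: "cc" => no
  Position 3: "cb" => no
  Position 4: "ba" => no
  Position 5: "ab" => no
  Position 6: "bb" => no
  Position 7: "bb" => no
  Position 8: "bb" => no
  Position 9: "bc" => no
  Position 10: "ca" => MATCH
  Position 11: "aa" => no
  Position 12: "ac" => no
Total occurrences: 1

1


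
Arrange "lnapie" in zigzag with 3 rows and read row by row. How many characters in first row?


Zigzag "lnapie" into 3 rows:
Placing characters:
  'l' => row 0
  'n' => row 1
  'a' => row 2
  'p' => row 1
  'i' => row 0
  'e' => row 1
Rows:
  Row 0: "li"
  Row 1: "npe"
  Row 2: "a"
First row length: 2

2


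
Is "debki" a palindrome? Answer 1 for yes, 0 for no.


Input: debki
Reversed: ikbed
  Compare pos 0 ('d') with pos 4 ('i'): MISMATCH
  Compare pos 1 ('e') with pos 3 ('k'): MISMATCH
Result: not a palindrome

0


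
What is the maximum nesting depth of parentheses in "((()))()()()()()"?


Input: "((()))()()()()()"
Tracking depth:
  Position 0 '(': depth becomes 1
  Position 1 '(': depth becomes 2
  Position 2 '(': depth becomes 3
  Position 3 ')': depth becomes 2
  Position 4 ')': depth becomes 1
  Position 5 ')': depth becomes 0
  Position 6 '(': depth becomes 1
  Position 7 ')': depth becomes 0
  Position 8 '(': depth becomes 1
  Position 9 ')': depth becomes 0
  Position 10 '(': depth becomes 1
  Position 11 ')': depth becomes 0
  Position 12 '(': depth becomes 1
  Position 13 ')': depth becomes 0
  Position 14 '(': depth becomes 1
  Position 15 ')': depth becomes 0
Maximum depth reached: 3

3


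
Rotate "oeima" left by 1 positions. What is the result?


Input: "oeima", rotate left by 1
First 1 characters: "o"
Remaining characters: "eima"
Concatenate remaining + first: "eima" + "o" = "eimao"

eimao


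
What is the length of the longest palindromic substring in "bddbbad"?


Input: "bddbbad"
Checking substrings for palindromes:
  [0:4] "bddb" (len 4) => palindrome
  [1:3] "dd" (len 2) => palindrome
  [3:5] "bb" (len 2) => palindrome
Longest palindromic substring: "bddb" with length 4

4


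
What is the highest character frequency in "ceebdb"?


Input: ceebdb
Character counts:
  'b': 2
  'c': 1
  'd': 1
  'e': 2
Maximum frequency: 2

2


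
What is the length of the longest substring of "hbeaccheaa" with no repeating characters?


Input: "hbeaccheaa"
Sliding window (track last position of each char):
  Position 0 ('h'): window [0,0] length 1 -- new best
  Position 1 ('b'): window [0,1] length 2 -- new best
  Position 2 ('e'): window [0,2] length 3 -- new best
  Position 3 ('a'): window [0,3] length 4 -- new best
  Position 4 ('c'): window [0,4] length 5 -- new best
  Position 5 ('c'): repeat (last at 4), move window start to 5
  Position 5 ('c'): window [5,5] length 1
  Position 6 ('h'): window [5,6] length 2
  Position 7 ('e'): window [5,7] length 3
  Position 8 ('a'): window [5,8] length 4
  Position 9 ('a'): repeat (last at 8), move window start to 9
  Position 9 ('a'): window [9,9] length 1
Longest substring with no repeats: "hbeac" with length 5

5


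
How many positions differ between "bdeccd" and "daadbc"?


Comparing "bdeccd" and "daadbc" position by position:
  Position 0: 'b' vs 'd' => DIFFER
  Position 1: 'd' vs 'a' => DIFFER
  Position 2: 'e' vs 'a' => DIFFER
  Position 3: 'c' vs 'd' => DIFFER
  Position 4: 'c' vs 'b' => DIFFER
  Position 5: 'd' vs 'c' => DIFFER
Positions that differ: 6

6


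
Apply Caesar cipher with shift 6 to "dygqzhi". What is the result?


Caesar cipher: shift "dygqzhi" by 6
  'd' (pos 3) + 6 = pos 9 = 'j'
  'y' (pos 24) + 6 = pos 4 = 'e'
  'g' (pos 6) + 6 = pos 12 = 'm'
  'q' (pos 16) + 6 = pos 22 = 'w'
  'z' (pos 25) + 6 = pos 5 = 'f'
  'h' (pos 7) + 6 = pos 13 = 'n'
  'i' (pos 8) + 6 = pos 14 = 'o'
Result: jemwfno

jemwfno


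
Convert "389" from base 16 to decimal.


Input: "389" in base 16
Positional expansion:
  Digit '3' (value 3) x 16^2 = 768
  Digit '8' (value 8) x 16^1 = 128
  Digit '9' (value 9) x 16^0 = 9
Sum = 905

905


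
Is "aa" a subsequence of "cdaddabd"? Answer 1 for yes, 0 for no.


Check if "aa" is a subsequence of "cdaddabd"
Greedy scan:
  Position 0 ('c'): no match needed
  Position 1 ('d'): no match needed
  Position 2 ('a'): matches sub[0] = 'a'
  Position 3 ('d'): no match needed
  Position 4 ('d'): no match needed
  Position 5 ('a'): matches sub[1] = 'a'
  Position 6 ('b'): no match needed
  Position 7 ('d'): no match needed
All 2 characters matched => is a subsequence

1


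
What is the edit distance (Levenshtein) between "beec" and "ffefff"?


Computing edit distance: "beec" -> "ffefff"
DP table:
           f    f    e    f    f    f
      0    1    2    3    4    5    6
  b   1    1    2    3    4    5    6
  e   2    2    2    2    3    4    5
  e   3    3    3    2    3    4    5
  c   4    4    4    3    3    4    5
Edit distance = dp[4][6] = 5

5


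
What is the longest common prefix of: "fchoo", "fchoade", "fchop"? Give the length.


Words: fchoo, fchoade, fchop
  Position 0: all 'f' => match
  Position 1: all 'c' => match
  Position 2: all 'h' => match
  Position 3: all 'o' => match
  Position 4: ('o', 'a', 'p') => mismatch, stop
LCP = "fcho" (length 4)

4


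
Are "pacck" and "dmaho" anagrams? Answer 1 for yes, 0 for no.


Strings: "pacck", "dmaho"
Sorted first:  acckp
Sorted second: adhmo
Differ at position 1: 'c' vs 'd' => not anagrams

0


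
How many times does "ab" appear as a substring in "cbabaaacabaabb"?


Searching for "ab" in "cbabaaacabaabb"
Scanning each position:
  Position 0: "cb" => no
  Position 1: "ba" => no
  Position 2: "ab" => MATCH
  Position 3: "ba" => no
  Position 4: "aa" => no
  Position 5: "aa" => no
  Position 6: "ac" => no
  Position 7: "ca" => no
  Position 8: "ab" => MATCH
  Position 9: "ba" => no
  Position 10: "aa" => no
  Position 11: "ab" => MATCH
  Position 12: "bb" => no
Total occurrences: 3

3


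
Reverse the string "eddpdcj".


Input: eddpdcj
Reading characters right to left:
  Position 6: 'j'
  Position 5: 'c'
  Position 4: 'd'
  Position 3: 'p'
  Position 2: 'd'
  Position 1: 'd'
  Position 0: 'e'
Reversed: jcdpdde

jcdpdde


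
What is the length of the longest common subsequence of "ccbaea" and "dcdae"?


LCS of "ccbaea" and "dcdae"
DP table:
           d    c    d    a    e
      0    0    0    0    0    0
  c   0    0    1    1    1    1
  c   0    0    1    1    1    1
  b   0    0    1    1    1    1
  a   0    0    1    1    2    2
  e   0    0    1    1    2    3
  a   0    0    1    1    2    3
LCS length = dp[6][5] = 3

3


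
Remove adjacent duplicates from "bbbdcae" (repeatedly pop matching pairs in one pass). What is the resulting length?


Input: bbbdcae
Stack-based adjacent duplicate removal:
  Read 'b': push. Stack: b
  Read 'b': matches stack top 'b' => pop. Stack: (empty)
  Read 'b': push. Stack: b
  Read 'd': push. Stack: bd
  Read 'c': push. Stack: bdc
  Read 'a': push. Stack: bdca
  Read 'e': push. Stack: bdcae
Final stack: "bdcae" (length 5)

5


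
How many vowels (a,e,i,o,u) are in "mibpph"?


Input: mibpph
Checking each character:
  'm' at position 0: consonant
  'i' at position 1: vowel (running total: 1)
  'b' at position 2: consonant
  'p' at position 3: consonant
  'p' at position 4: consonant
  'h' at position 5: consonant
Total vowels: 1

1


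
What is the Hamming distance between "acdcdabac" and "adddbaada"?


Comparing "acdcdabac" and "adddbaada" position by position:
  Position 0: 'a' vs 'a' => same
  Position 1: 'c' vs 'd' => differ
  Position 2: 'd' vs 'd' => same
  Position 3: 'c' vs 'd' => differ
  Position 4: 'd' vs 'b' => differ
  Position 5: 'a' vs 'a' => same
  Position 6: 'b' vs 'a' => differ
  Position 7: 'a' vs 'd' => differ
  Position 8: 'c' vs 'a' => differ
Total differences (Hamming distance): 6

6


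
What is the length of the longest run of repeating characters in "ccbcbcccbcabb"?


Input: "ccbcbcccbcabb"
Scanning for longest run:
  Position 1 ('c'): continues run of 'c', length=2
  Position 2 ('b'): new char, reset run to 1
  Position 3 ('c'): new char, reset run to 1
  Position 4 ('b'): new char, reset run to 1
  Position 5 ('c'): new char, reset run to 1
  Position 6 ('c'): continues run of 'c', length=2
  Position 7 ('c'): continues run of 'c', length=3
  Position 8 ('b'): new char, reset run to 1
  Position 9 ('c'): new char, reset run to 1
  Position 10 ('a'): new char, reset run to 1
  Position 11 ('b'): new char, reset run to 1
  Position 12 ('b'): continues run of 'b', length=2
Longest run: 'c' with length 3

3


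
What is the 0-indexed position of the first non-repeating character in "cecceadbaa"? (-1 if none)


Input: cecceadbaa
Character frequencies:
  'a': 3
  'b': 1
  'c': 3
  'd': 1
  'e': 2
Scanning left to right for freq == 1:
  Position 0 ('c'): freq=3, skip
  Position 1 ('e'): freq=2, skip
  Position 2 ('c'): freq=3, skip
  Position 3 ('c'): freq=3, skip
  Position 4 ('e'): freq=2, skip
  Position 5 ('a'): freq=3, skip
  Position 6 ('d'): unique! => answer = 6

6


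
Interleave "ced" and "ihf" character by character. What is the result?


Interleaving "ced" and "ihf":
  Position 0: 'c' from first, 'i' from second => "ci"
  Position 1: 'e' from first, 'h' from second => "eh"
  Position 2: 'd' from first, 'f' from second => "df"
Result: ciehdf

ciehdf


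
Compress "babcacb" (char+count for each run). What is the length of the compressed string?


Input: babcacb
Runs:
  'b' x 1 => "b1"
  'a' x 1 => "a1"
  'b' x 1 => "b1"
  'c' x 1 => "c1"
  'a' x 1 => "a1"
  'c' x 1 => "c1"
  'b' x 1 => "b1"
Compressed: "b1a1b1c1a1c1b1"
Compressed length: 14

14


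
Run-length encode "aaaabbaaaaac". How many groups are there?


Input: aaaabbaaaaac
Scanning for consecutive runs:
  Group 1: 'a' x 4 (positions 0-3)
  Group 2: 'b' x 2 (positions 4-5)
  Group 3: 'a' x 5 (positions 6-10)
  Group 4: 'c' x 1 (positions 11-11)
Total groups: 4

4


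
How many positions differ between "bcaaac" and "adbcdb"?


Comparing "bcaaac" and "adbcdb" position by position:
  Position 0: 'b' vs 'a' => DIFFER
  Position 1: 'c' vs 'd' => DIFFER
  Position 2: 'a' vs 'b' => DIFFER
  Position 3: 'a' vs 'c' => DIFFER
  Position 4: 'a' vs 'd' => DIFFER
  Position 5: 'c' vs 'b' => DIFFER
Positions that differ: 6

6


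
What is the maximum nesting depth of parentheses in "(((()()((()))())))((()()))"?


Input: "(((()()((()))())))((()()))"
Tracking depth:
  Position 0 '(': depth becomes 1
  Position 1 '(': depth becomes 2
  Position 2 '(': depth becomes 3
  Position 3 '(': depth becomes 4
  Position 4 ')': depth becomes 3
  Position 5 '(': depth becomes 4
  Position 6 ')': depth becomes 3
  Position 7 '(': depth becomes 4
  Position 8 '(': depth becomes 5
  Position 9 '(': depth becomes 6
  Position 10 ')': depth becomes 5
  Position 11 ')': depth becomes 4
  Position 12 ')': depth becomes 3
  Position 13 '(': depth becomes 4
  Position 14 ')': depth becomes 3
  Position 15 ')': depth becomes 2
  Position 16 ')': depth becomes 1
  Position 17 ')': depth becomes 0
  Position 18 '(': depth becomes 1
  Position 19 '(': depth becomes 2
  Position 20 '(': depth becomes 3
  Position 21 ')': depth becomes 2
  Position 22 '(': depth becomes 3
  Position 23 ')': depth becomes 2
  Position 24 ')': depth becomes 1
  Position 25 ')': depth becomes 0
Maximum depth reached: 6

6


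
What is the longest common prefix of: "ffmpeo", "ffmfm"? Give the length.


Words: ffmpeo, ffmfm
  Position 0: all 'f' => match
  Position 1: all 'f' => match
  Position 2: all 'm' => match
  Position 3: ('p', 'f') => mismatch, stop
LCP = "ffm" (length 3)

3


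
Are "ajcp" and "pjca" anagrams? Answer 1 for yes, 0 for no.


Strings: "ajcp", "pjca"
Sorted first:  acjp
Sorted second: acjp
Sorted forms match => anagrams

1


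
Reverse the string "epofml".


Input: epofml
Reading characters right to left:
  Position 5: 'l'
  Position 4: 'm'
  Position 3: 'f'
  Position 2: 'o'
  Position 1: 'p'
  Position 0: 'e'
Reversed: lmfope

lmfope


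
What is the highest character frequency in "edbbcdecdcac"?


Input: edbbcdecdcac
Character counts:
  'a': 1
  'b': 2
  'c': 4
  'd': 3
  'e': 2
Maximum frequency: 4

4


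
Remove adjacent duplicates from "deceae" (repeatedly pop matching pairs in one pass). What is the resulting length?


Input: deceae
Stack-based adjacent duplicate removal:
  Read 'd': push. Stack: d
  Read 'e': push. Stack: de
  Read 'c': push. Stack: dec
  Read 'e': push. Stack: dece
  Read 'a': push. Stack: decea
  Read 'e': push. Stack: deceae
Final stack: "deceae" (length 6)

6


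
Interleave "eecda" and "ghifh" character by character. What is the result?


Interleaving "eecda" and "ghifh":
  Position 0: 'e' from first, 'g' from second => "eg"
  Position 1: 'e' from first, 'h' from second => "eh"
  Position 2: 'c' from first, 'i' from second => "ci"
  Position 3: 'd' from first, 'f' from second => "df"
  Position 4: 'a' from first, 'h' from second => "ah"
Result: egehcidfah

egehcidfah


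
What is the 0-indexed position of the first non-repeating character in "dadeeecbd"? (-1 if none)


Input: dadeeecbd
Character frequencies:
  'a': 1
  'b': 1
  'c': 1
  'd': 3
  'e': 3
Scanning left to right for freq == 1:
  Position 0 ('d'): freq=3, skip
  Position 1 ('a'): unique! => answer = 1

1


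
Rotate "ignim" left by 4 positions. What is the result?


Input: "ignim", rotate left by 4
First 4 characters: "igni"
Remaining characters: "m"
Concatenate remaining + first: "m" + "igni" = "migni"

migni


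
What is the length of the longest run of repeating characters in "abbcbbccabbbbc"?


Input: "abbcbbccabbbbc"
Scanning for longest run:
  Position 1 ('b'): new char, reset run to 1
  Position 2 ('b'): continues run of 'b', length=2
  Position 3 ('c'): new char, reset run to 1
  Position 4 ('b'): new char, reset run to 1
  Position 5 ('b'): continues run of 'b', length=2
  Position 6 ('c'): new char, reset run to 1
  Position 7 ('c'): continues run of 'c', length=2
  Position 8 ('a'): new char, reset run to 1
  Position 9 ('b'): new char, reset run to 1
  Position 10 ('b'): continues run of 'b', length=2
  Position 11 ('b'): continues run of 'b', length=3
  Position 12 ('b'): continues run of 'b', length=4
  Position 13 ('c'): new char, reset run to 1
Longest run: 'b' with length 4

4
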